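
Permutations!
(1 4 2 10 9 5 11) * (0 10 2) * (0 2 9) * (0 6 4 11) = (0 10 6 4 2 9 5)(1 11) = [10, 11, 9, 3, 2, 0, 4, 7, 8, 5, 6, 1]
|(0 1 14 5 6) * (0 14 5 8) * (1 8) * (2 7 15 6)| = |(0 8)(1 5 2 7 15 6 14)| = 14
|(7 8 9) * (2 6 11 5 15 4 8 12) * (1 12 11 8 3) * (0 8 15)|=42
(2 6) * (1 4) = [0, 4, 6, 3, 1, 5, 2] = (1 4)(2 6)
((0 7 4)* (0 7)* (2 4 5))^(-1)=(2 5 7 4)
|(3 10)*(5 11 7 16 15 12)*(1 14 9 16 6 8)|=|(1 14 9 16 15 12 5 11 7 6 8)(3 10)|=22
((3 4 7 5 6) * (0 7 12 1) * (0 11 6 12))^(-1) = ((0 7 5 12 1 11 6 3 4))^(-1) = (0 4 3 6 11 1 12 5 7)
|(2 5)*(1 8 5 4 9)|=6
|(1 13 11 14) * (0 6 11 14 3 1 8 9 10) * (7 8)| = 11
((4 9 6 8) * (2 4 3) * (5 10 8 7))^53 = (2 3 8 10 5 7 6 9 4)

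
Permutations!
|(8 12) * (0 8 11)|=4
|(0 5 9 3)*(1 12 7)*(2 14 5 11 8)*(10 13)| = |(0 11 8 2 14 5 9 3)(1 12 7)(10 13)| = 24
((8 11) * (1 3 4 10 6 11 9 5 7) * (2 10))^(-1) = (1 7 5 9 8 11 6 10 2 4 3)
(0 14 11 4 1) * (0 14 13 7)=(0 13 7)(1 14 11 4)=[13, 14, 2, 3, 1, 5, 6, 0, 8, 9, 10, 4, 12, 7, 11]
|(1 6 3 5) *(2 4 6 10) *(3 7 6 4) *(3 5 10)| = |(1 3 10 2 5)(6 7)| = 10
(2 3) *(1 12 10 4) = (1 12 10 4)(2 3) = [0, 12, 3, 2, 1, 5, 6, 7, 8, 9, 4, 11, 10]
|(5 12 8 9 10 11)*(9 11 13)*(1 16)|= 12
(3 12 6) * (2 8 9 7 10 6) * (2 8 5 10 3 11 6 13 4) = [0, 1, 5, 12, 2, 10, 11, 3, 9, 7, 13, 6, 8, 4] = (2 5 10 13 4)(3 12 8 9 7)(6 11)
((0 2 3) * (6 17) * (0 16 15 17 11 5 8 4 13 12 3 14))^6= ((0 2 14)(3 16 15 17 6 11 5 8 4 13 12))^6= (3 5 16 8 15 4 17 13 6 12 11)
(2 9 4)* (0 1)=(0 1)(2 9 4)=[1, 0, 9, 3, 2, 5, 6, 7, 8, 4]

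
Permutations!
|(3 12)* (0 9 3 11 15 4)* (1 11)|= |(0 9 3 12 1 11 15 4)|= 8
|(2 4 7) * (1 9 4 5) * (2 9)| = 3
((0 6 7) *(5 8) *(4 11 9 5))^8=(0 7 6)(4 5 11 8 9)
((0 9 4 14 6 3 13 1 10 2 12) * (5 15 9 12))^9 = (0 12)(1 3 14 9 5 10 13 6 4 15 2) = ((0 12)(1 10 2 5 15 9 4 14 6 3 13))^9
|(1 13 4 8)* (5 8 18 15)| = 7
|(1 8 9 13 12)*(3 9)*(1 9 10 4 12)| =|(1 8 3 10 4 12 9 13)| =8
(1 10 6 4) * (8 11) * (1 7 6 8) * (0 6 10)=(0 6 4 7 10 8 11 1)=[6, 0, 2, 3, 7, 5, 4, 10, 11, 9, 8, 1]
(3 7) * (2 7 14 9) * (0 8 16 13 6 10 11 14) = (0 8 16 13 6 10 11 14 9 2 7 3) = [8, 1, 7, 0, 4, 5, 10, 3, 16, 2, 11, 14, 12, 6, 9, 15, 13]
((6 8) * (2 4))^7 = (2 4)(6 8)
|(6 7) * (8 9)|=2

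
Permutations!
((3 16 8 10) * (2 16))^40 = (16) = ((2 16 8 10 3))^40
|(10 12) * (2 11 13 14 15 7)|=6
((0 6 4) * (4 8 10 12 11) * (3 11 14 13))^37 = (0 3 12 6 11 14 8 4 13 10)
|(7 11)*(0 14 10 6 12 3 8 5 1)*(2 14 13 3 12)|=12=|(0 13 3 8 5 1)(2 14 10 6)(7 11)|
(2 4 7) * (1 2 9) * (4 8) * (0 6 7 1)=[6, 2, 8, 3, 1, 5, 7, 9, 4, 0]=(0 6 7 9)(1 2 8 4)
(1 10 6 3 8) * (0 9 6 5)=[9, 10, 2, 8, 4, 0, 3, 7, 1, 6, 5]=(0 9 6 3 8 1 10 5)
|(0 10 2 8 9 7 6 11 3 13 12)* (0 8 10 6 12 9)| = 18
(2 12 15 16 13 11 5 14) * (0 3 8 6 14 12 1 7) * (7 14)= (0 3 8 6 7)(1 14 2)(5 12 15 16 13 11)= [3, 14, 1, 8, 4, 12, 7, 0, 6, 9, 10, 5, 15, 11, 2, 16, 13]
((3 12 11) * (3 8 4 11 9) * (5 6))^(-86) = (3 12 9)(4 11 8)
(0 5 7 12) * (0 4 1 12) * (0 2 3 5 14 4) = (0 14 4 1 12)(2 3 5 7) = [14, 12, 3, 5, 1, 7, 6, 2, 8, 9, 10, 11, 0, 13, 4]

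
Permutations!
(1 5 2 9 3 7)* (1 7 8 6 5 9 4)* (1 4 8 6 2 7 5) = (1 9 3 6)(2 8)(5 7) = [0, 9, 8, 6, 4, 7, 1, 5, 2, 3]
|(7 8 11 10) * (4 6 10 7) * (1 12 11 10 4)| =|(1 12 11 7 8 10)(4 6)| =6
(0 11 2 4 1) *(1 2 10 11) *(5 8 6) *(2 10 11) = (11)(0 1)(2 4 10)(5 8 6) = [1, 0, 4, 3, 10, 8, 5, 7, 6, 9, 2, 11]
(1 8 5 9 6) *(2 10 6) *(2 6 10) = (10)(1 8 5 9 6) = [0, 8, 2, 3, 4, 9, 1, 7, 5, 6, 10]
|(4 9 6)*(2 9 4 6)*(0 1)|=|(0 1)(2 9)|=2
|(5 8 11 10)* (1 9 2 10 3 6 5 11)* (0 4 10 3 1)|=|(0 4 10 11 1 9 2 3 6 5 8)|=11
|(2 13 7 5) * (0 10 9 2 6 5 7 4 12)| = 14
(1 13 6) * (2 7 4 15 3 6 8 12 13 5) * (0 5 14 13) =(0 5 2 7 4 15 3 6 1 14 13 8 12) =[5, 14, 7, 6, 15, 2, 1, 4, 12, 9, 10, 11, 0, 8, 13, 3]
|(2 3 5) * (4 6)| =6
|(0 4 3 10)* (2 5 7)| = |(0 4 3 10)(2 5 7)| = 12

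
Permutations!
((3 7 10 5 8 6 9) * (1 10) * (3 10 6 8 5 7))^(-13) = (1 9 7 6 10)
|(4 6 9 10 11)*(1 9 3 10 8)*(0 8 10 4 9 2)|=|(0 8 1 2)(3 4 6)(9 10 11)|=12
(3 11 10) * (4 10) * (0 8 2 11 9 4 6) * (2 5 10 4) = (0 8 5 10 3 9 2 11 6) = [8, 1, 11, 9, 4, 10, 0, 7, 5, 2, 3, 6]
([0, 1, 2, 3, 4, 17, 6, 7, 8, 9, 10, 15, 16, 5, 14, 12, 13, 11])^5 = (5 16 15 17 13 12 11)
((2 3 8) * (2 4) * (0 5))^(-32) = (8)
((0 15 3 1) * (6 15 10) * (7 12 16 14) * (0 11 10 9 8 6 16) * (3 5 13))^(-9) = ((0 9 8 6 15 5 13 3 1 11 10 16 14 7 12))^(-9) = (0 13 14 6 11)(1 12 5 16 8)(3 7 15 10 9)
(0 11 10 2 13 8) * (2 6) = [11, 1, 13, 3, 4, 5, 2, 7, 0, 9, 6, 10, 12, 8] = (0 11 10 6 2 13 8)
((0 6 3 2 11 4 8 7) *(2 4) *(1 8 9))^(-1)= (0 7 8 1 9 4 3 6)(2 11)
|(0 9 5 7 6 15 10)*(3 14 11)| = 21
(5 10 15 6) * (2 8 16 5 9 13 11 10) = [0, 1, 8, 3, 4, 2, 9, 7, 16, 13, 15, 10, 12, 11, 14, 6, 5] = (2 8 16 5)(6 9 13 11 10 15)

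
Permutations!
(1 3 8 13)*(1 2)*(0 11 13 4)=(0 11 13 2 1 3 8 4)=[11, 3, 1, 8, 0, 5, 6, 7, 4, 9, 10, 13, 12, 2]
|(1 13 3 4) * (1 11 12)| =|(1 13 3 4 11 12)| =6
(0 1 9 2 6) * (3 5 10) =(0 1 9 2 6)(3 5 10) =[1, 9, 6, 5, 4, 10, 0, 7, 8, 2, 3]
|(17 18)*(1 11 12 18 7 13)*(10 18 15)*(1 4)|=|(1 11 12 15 10 18 17 7 13 4)|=10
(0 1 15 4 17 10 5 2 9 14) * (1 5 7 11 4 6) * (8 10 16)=(0 5 2 9 14)(1 15 6)(4 17 16 8 10 7 11)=[5, 15, 9, 3, 17, 2, 1, 11, 10, 14, 7, 4, 12, 13, 0, 6, 8, 16]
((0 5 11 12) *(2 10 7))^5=(0 5 11 12)(2 7 10)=((0 5 11 12)(2 10 7))^5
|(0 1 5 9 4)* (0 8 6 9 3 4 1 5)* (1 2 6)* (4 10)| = |(0 5 3 10 4 8 1)(2 6 9)| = 21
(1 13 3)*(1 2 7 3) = (1 13)(2 7 3) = [0, 13, 7, 2, 4, 5, 6, 3, 8, 9, 10, 11, 12, 1]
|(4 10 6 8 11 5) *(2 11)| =|(2 11 5 4 10 6 8)| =7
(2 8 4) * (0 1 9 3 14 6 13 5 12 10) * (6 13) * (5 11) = (0 1 9 3 14 13 11 5 12 10)(2 8 4) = [1, 9, 8, 14, 2, 12, 6, 7, 4, 3, 0, 5, 10, 11, 13]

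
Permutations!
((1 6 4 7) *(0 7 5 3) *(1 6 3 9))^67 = ((0 7 6 4 5 9 1 3))^67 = (0 4 1 7 5 3 6 9)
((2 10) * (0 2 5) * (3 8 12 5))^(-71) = (0 5 12 8 3 10 2)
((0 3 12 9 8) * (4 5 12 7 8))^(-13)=((0 3 7 8)(4 5 12 9))^(-13)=(0 8 7 3)(4 9 12 5)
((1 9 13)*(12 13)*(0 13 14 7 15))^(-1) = ((0 13 1 9 12 14 7 15))^(-1) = (0 15 7 14 12 9 1 13)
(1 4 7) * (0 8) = (0 8)(1 4 7) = [8, 4, 2, 3, 7, 5, 6, 1, 0]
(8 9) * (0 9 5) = (0 9 8 5) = [9, 1, 2, 3, 4, 0, 6, 7, 5, 8]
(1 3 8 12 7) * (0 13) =(0 13)(1 3 8 12 7) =[13, 3, 2, 8, 4, 5, 6, 1, 12, 9, 10, 11, 7, 0]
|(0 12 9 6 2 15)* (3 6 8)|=|(0 12 9 8 3 6 2 15)|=8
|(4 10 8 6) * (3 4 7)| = |(3 4 10 8 6 7)| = 6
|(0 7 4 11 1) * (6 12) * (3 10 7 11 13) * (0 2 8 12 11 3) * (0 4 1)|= 10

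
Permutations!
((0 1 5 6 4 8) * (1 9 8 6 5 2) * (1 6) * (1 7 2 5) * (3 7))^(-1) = (0 8 9)(1 5)(2 7 3 4 6)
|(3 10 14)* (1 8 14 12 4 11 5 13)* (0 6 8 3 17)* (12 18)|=|(0 6 8 14 17)(1 3 10 18 12 4 11 5 13)|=45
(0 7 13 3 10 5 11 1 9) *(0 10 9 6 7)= (1 6 7 13 3 9 10 5 11)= [0, 6, 2, 9, 4, 11, 7, 13, 8, 10, 5, 1, 12, 3]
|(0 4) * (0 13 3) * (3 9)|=5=|(0 4 13 9 3)|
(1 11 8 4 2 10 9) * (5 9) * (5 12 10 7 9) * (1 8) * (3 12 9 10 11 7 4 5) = (1 7 10 9 8 5 3 12 11)(2 4) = [0, 7, 4, 12, 2, 3, 6, 10, 5, 8, 9, 1, 11]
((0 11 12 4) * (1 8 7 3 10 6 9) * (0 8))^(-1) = (0 1 9 6 10 3 7 8 4 12 11)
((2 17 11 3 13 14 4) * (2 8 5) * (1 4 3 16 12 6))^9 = (1 6 12 16 11 17 2 5 8 4)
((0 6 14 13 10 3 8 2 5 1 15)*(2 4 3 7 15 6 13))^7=(0 10 15 13 7)(1 14 5 6 2)(3 8 4)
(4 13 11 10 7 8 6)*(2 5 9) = (2 5 9)(4 13 11 10 7 8 6) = [0, 1, 5, 3, 13, 9, 4, 8, 6, 2, 7, 10, 12, 11]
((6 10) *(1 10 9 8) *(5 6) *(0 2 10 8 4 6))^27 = (0 5 10 2)(1 8)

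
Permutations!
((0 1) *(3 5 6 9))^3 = ((0 1)(3 5 6 9))^3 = (0 1)(3 9 6 5)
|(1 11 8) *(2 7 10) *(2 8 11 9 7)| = 5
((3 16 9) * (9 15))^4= (16)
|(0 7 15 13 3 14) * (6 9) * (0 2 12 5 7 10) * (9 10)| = |(0 9 6 10)(2 12 5 7 15 13 3 14)| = 8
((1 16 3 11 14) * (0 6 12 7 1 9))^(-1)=(0 9 14 11 3 16 1 7 12 6)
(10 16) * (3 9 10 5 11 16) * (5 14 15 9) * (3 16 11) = (3 5)(9 10 16 14 15) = [0, 1, 2, 5, 4, 3, 6, 7, 8, 10, 16, 11, 12, 13, 15, 9, 14]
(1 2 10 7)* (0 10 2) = (0 10 7 1) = [10, 0, 2, 3, 4, 5, 6, 1, 8, 9, 7]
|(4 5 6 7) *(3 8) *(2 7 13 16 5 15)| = |(2 7 4 15)(3 8)(5 6 13 16)| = 4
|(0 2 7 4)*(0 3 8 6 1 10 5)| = 10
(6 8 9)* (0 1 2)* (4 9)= (0 1 2)(4 9 6 8)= [1, 2, 0, 3, 9, 5, 8, 7, 4, 6]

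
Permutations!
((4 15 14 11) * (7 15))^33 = ((4 7 15 14 11))^33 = (4 14 7 11 15)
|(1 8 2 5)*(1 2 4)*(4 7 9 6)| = 6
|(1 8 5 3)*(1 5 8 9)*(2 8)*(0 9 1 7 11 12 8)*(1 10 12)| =|(0 9 7 11 1 10 12 8 2)(3 5)| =18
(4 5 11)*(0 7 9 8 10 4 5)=(0 7 9 8 10 4)(5 11)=[7, 1, 2, 3, 0, 11, 6, 9, 10, 8, 4, 5]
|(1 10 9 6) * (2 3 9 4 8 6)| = 15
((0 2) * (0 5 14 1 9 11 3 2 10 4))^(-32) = (0 10 4)(1 3 14 11 5 9 2)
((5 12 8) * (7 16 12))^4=((5 7 16 12 8))^4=(5 8 12 16 7)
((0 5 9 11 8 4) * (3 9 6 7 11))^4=((0 5 6 7 11 8 4)(3 9))^4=(0 11 5 8 6 4 7)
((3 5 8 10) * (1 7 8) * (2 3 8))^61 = (1 7 2 3 5)(8 10)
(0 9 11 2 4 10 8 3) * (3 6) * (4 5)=[9, 1, 5, 0, 10, 4, 3, 7, 6, 11, 8, 2]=(0 9 11 2 5 4 10 8 6 3)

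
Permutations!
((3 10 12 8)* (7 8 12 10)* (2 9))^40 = ((12)(2 9)(3 7 8))^40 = (12)(3 7 8)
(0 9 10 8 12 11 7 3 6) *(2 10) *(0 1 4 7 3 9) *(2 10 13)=(1 4 7 9 10 8 12 11 3 6)(2 13)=[0, 4, 13, 6, 7, 5, 1, 9, 12, 10, 8, 3, 11, 2]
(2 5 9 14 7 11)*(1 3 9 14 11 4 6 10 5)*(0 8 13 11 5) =[8, 3, 1, 9, 6, 14, 10, 4, 13, 5, 0, 2, 12, 11, 7] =(0 8 13 11 2 1 3 9 5 14 7 4 6 10)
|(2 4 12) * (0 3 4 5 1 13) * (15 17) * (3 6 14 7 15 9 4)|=|(0 6 14 7 15 17 9 4 12 2 5 1 13)|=13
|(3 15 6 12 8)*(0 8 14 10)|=8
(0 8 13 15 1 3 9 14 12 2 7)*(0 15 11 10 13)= (0 8)(1 3 9 14 12 2 7 15)(10 13 11)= [8, 3, 7, 9, 4, 5, 6, 15, 0, 14, 13, 10, 2, 11, 12, 1]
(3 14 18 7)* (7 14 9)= (3 9 7)(14 18)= [0, 1, 2, 9, 4, 5, 6, 3, 8, 7, 10, 11, 12, 13, 18, 15, 16, 17, 14]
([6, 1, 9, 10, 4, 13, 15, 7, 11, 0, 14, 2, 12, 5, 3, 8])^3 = (0 8 9 15 2 6 11)(5 13)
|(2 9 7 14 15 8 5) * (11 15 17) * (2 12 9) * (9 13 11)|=12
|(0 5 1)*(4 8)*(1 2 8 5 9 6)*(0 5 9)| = 7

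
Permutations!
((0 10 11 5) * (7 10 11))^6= (11)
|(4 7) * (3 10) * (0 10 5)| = |(0 10 3 5)(4 7)| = 4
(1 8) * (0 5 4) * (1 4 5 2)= (0 2 1 8 4)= [2, 8, 1, 3, 0, 5, 6, 7, 4]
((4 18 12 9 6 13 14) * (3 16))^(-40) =(4 12 6 14 18 9 13)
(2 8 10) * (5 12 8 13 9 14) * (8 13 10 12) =(2 10)(5 8 12 13 9 14) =[0, 1, 10, 3, 4, 8, 6, 7, 12, 14, 2, 11, 13, 9, 5]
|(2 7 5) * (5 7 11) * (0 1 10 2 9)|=|(0 1 10 2 11 5 9)|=7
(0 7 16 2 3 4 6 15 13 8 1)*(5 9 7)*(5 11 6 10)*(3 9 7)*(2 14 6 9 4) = (0 11 9 3 2 4 10 5 7 16 14 6 15 13 8 1) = [11, 0, 4, 2, 10, 7, 15, 16, 1, 3, 5, 9, 12, 8, 6, 13, 14]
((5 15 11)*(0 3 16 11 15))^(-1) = (0 5 11 16 3)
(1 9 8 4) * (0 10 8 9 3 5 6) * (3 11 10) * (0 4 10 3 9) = (0 9)(1 11 3 5 6 4)(8 10) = [9, 11, 2, 5, 1, 6, 4, 7, 10, 0, 8, 3]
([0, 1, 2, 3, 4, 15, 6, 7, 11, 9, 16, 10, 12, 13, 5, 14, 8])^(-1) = [0, 1, 2, 3, 4, 14, 6, 7, 16, 9, 11, 8, 12, 13, 15, 5, 10]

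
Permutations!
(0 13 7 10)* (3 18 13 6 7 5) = (0 6 7 10)(3 18 13 5) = [6, 1, 2, 18, 4, 3, 7, 10, 8, 9, 0, 11, 12, 5, 14, 15, 16, 17, 13]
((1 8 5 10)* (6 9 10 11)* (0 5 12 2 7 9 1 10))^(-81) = (0 9 7 2 12 8 1 6 11 5)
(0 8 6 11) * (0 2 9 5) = (0 8 6 11 2 9 5) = [8, 1, 9, 3, 4, 0, 11, 7, 6, 5, 10, 2]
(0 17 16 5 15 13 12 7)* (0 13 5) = (0 17 16)(5 15)(7 13 12) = [17, 1, 2, 3, 4, 15, 6, 13, 8, 9, 10, 11, 7, 12, 14, 5, 0, 16]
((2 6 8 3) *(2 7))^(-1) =((2 6 8 3 7))^(-1) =(2 7 3 8 6)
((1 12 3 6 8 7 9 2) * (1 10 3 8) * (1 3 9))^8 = (12)(2 9 10)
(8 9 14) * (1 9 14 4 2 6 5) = [0, 9, 6, 3, 2, 1, 5, 7, 14, 4, 10, 11, 12, 13, 8] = (1 9 4 2 6 5)(8 14)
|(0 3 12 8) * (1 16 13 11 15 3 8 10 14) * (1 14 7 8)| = |(0 1 16 13 11 15 3 12 10 7 8)| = 11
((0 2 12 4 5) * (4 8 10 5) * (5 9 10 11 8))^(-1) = (0 5 12 2)(8 11)(9 10)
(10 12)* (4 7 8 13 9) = [0, 1, 2, 3, 7, 5, 6, 8, 13, 4, 12, 11, 10, 9] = (4 7 8 13 9)(10 12)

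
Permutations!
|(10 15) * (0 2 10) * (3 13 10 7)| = |(0 2 7 3 13 10 15)| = 7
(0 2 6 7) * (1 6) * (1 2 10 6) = (0 10 6 7) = [10, 1, 2, 3, 4, 5, 7, 0, 8, 9, 6]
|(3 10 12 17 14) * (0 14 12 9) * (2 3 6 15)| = |(0 14 6 15 2 3 10 9)(12 17)| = 8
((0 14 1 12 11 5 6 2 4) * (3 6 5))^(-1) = ((0 14 1 12 11 3 6 2 4))^(-1) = (0 4 2 6 3 11 12 1 14)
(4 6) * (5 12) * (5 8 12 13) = (4 6)(5 13)(8 12) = [0, 1, 2, 3, 6, 13, 4, 7, 12, 9, 10, 11, 8, 5]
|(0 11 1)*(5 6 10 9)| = 12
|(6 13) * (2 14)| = 2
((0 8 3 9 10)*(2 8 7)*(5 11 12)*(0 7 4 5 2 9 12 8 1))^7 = ((0 4 5 11 8 3 12 2 1)(7 9 10))^7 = (0 2 3 11 4 1 12 8 5)(7 9 10)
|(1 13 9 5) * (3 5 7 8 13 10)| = 4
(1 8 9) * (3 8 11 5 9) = (1 11 5 9)(3 8) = [0, 11, 2, 8, 4, 9, 6, 7, 3, 1, 10, 5]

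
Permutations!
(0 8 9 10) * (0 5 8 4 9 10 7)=[4, 1, 2, 3, 9, 8, 6, 0, 10, 7, 5]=(0 4 9 7)(5 8 10)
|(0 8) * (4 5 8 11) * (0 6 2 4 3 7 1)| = 5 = |(0 11 3 7 1)(2 4 5 8 6)|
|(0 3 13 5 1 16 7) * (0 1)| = |(0 3 13 5)(1 16 7)| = 12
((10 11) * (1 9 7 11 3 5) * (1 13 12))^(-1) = (1 12 13 5 3 10 11 7 9)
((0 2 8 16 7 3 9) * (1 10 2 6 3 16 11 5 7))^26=((0 6 3 9)(1 10 2 8 11 5 7 16))^26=(0 3)(1 2 11 7)(5 16 10 8)(6 9)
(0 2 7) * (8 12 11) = [2, 1, 7, 3, 4, 5, 6, 0, 12, 9, 10, 8, 11] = (0 2 7)(8 12 11)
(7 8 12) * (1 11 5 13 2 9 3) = (1 11 5 13 2 9 3)(7 8 12) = [0, 11, 9, 1, 4, 13, 6, 8, 12, 3, 10, 5, 7, 2]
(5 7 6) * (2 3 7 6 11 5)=(2 3 7 11 5 6)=[0, 1, 3, 7, 4, 6, 2, 11, 8, 9, 10, 5]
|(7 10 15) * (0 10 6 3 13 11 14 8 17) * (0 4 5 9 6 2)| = 10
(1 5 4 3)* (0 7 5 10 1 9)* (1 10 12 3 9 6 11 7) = (0 1 12 3 6 11 7 5 4 9) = [1, 12, 2, 6, 9, 4, 11, 5, 8, 0, 10, 7, 3]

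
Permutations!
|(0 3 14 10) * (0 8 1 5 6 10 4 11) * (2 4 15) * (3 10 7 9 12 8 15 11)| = 56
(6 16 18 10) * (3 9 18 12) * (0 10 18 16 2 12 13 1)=(18)(0 10 6 2 12 3 9 16 13 1)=[10, 0, 12, 9, 4, 5, 2, 7, 8, 16, 6, 11, 3, 1, 14, 15, 13, 17, 18]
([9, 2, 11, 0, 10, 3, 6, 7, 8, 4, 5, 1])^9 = [10, 1, 2, 4, 3, 9, 6, 7, 8, 5, 0, 11]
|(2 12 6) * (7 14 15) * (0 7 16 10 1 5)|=24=|(0 7 14 15 16 10 1 5)(2 12 6)|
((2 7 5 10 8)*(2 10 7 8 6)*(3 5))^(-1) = ((2 8 10 6)(3 5 7))^(-1) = (2 6 10 8)(3 7 5)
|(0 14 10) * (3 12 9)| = |(0 14 10)(3 12 9)| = 3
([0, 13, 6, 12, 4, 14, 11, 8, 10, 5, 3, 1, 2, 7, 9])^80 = (5 9 14)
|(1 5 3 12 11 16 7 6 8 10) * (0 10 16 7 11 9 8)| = |(0 10 1 5 3 12 9 8 16 11 7 6)| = 12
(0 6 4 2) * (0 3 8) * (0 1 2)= (0 6 4)(1 2 3 8)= [6, 2, 3, 8, 0, 5, 4, 7, 1]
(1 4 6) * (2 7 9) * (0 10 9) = (0 10 9 2 7)(1 4 6) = [10, 4, 7, 3, 6, 5, 1, 0, 8, 2, 9]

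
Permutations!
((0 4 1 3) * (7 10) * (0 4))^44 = ((1 3 4)(7 10))^44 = (10)(1 4 3)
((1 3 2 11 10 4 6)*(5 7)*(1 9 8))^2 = ((1 3 2 11 10 4 6 9 8)(5 7))^2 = (1 2 10 6 8 3 11 4 9)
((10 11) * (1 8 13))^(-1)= ((1 8 13)(10 11))^(-1)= (1 13 8)(10 11)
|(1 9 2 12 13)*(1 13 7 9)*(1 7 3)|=6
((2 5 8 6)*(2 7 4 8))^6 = (4 6)(7 8)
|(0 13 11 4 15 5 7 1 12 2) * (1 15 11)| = 30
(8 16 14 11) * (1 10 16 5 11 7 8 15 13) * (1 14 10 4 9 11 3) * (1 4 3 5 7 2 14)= (1 3 4 9 11 15 13)(2 14)(7 8)(10 16)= [0, 3, 14, 4, 9, 5, 6, 8, 7, 11, 16, 15, 12, 1, 2, 13, 10]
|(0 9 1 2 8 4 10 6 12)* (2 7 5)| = |(0 9 1 7 5 2 8 4 10 6 12)| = 11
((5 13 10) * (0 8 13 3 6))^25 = (0 5 8 3 13 6 10)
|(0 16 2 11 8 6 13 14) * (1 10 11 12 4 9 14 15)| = 7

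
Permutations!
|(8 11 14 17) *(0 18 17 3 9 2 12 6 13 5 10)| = 14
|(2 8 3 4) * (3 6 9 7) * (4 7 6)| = 6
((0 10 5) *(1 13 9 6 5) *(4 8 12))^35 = ((0 10 1 13 9 6 5)(4 8 12))^35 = (13)(4 12 8)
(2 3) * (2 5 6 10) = (2 3 5 6 10) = [0, 1, 3, 5, 4, 6, 10, 7, 8, 9, 2]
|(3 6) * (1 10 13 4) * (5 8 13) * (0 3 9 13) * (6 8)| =21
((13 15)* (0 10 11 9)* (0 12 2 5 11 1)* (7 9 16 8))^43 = (0 10 1)(2 16 9 5 8 12 11 7)(13 15)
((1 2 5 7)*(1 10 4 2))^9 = (2 4 10 7 5)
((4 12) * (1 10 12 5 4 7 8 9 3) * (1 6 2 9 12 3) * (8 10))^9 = ((1 8 12 7 10 3 6 2 9)(4 5))^9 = (12)(4 5)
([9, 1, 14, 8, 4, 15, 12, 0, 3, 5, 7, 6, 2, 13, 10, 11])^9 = (0 10 2 6 15 9 7 14 12 11 5)(3 8)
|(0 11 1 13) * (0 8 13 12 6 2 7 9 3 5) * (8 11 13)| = |(0 13 11 1 12 6 2 7 9 3 5)| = 11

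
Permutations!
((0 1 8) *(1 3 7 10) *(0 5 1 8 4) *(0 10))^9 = (1 5 8 10 4)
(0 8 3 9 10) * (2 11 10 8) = (0 2 11 10)(3 9 8) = [2, 1, 11, 9, 4, 5, 6, 7, 3, 8, 0, 10]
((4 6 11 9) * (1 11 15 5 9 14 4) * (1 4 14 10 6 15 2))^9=(1 2 6 10 11)(4 15 5 9)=((1 11 10 6 2)(4 15 5 9))^9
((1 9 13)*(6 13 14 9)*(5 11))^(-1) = (1 13 6)(5 11)(9 14)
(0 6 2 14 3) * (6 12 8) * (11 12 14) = (0 14 3)(2 11 12 8 6) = [14, 1, 11, 0, 4, 5, 2, 7, 6, 9, 10, 12, 8, 13, 3]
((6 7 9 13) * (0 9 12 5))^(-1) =(0 5 12 7 6 13 9) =((0 9 13 6 7 12 5))^(-1)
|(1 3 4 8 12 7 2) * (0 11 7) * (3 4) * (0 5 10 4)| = 5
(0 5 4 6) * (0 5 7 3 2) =(0 7 3 2)(4 6 5) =[7, 1, 0, 2, 6, 4, 5, 3]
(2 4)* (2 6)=(2 4 6)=[0, 1, 4, 3, 6, 5, 2]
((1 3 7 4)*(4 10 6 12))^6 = ((1 3 7 10 6 12 4))^6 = (1 4 12 6 10 7 3)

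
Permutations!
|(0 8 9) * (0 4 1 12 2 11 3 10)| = 10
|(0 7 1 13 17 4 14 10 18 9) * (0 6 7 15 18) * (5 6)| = 13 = |(0 15 18 9 5 6 7 1 13 17 4 14 10)|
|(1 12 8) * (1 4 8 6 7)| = 4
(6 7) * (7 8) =[0, 1, 2, 3, 4, 5, 8, 6, 7] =(6 8 7)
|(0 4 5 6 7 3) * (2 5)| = 7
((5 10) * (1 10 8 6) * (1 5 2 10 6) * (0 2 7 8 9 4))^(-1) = ((0 2 10 7 8 1 6 5 9 4))^(-1) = (0 4 9 5 6 1 8 7 10 2)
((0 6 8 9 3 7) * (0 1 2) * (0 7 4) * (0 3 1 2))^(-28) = ((0 6 8 9 1)(2 7)(3 4))^(-28) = (0 8 1 6 9)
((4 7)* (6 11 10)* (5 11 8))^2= ((4 7)(5 11 10 6 8))^2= (5 10 8 11 6)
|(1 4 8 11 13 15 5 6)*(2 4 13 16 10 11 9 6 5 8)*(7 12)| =|(1 13 15 8 9 6)(2 4)(7 12)(10 11 16)| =6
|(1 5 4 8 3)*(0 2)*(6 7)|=|(0 2)(1 5 4 8 3)(6 7)|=10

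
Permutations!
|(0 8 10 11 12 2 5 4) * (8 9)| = 9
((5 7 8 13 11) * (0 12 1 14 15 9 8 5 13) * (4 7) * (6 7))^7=((0 12 1 14 15 9 8)(4 6 7 5)(11 13))^7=(15)(4 5 7 6)(11 13)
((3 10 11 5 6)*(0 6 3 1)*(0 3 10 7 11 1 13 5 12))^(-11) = (0 12 11 7 3 1 10 5 13 6)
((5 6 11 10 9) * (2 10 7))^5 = (2 11 5 10 7 6 9)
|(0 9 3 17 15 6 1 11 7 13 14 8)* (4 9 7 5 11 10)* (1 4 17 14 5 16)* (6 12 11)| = |(0 7 13 5 6 4 9 3 14 8)(1 10 17 15 12 11 16)| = 70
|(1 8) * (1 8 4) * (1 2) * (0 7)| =6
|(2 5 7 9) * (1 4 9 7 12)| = |(1 4 9 2 5 12)| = 6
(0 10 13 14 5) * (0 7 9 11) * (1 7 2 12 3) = (0 10 13 14 5 2 12 3 1 7 9 11) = [10, 7, 12, 1, 4, 2, 6, 9, 8, 11, 13, 0, 3, 14, 5]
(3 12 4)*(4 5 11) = (3 12 5 11 4) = [0, 1, 2, 12, 3, 11, 6, 7, 8, 9, 10, 4, 5]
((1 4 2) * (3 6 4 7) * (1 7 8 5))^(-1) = (1 5 8)(2 4 6 3 7)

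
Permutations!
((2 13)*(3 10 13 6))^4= ((2 6 3 10 13))^4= (2 13 10 3 6)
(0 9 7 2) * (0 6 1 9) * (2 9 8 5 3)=(1 8 5 3 2 6)(7 9)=[0, 8, 6, 2, 4, 3, 1, 9, 5, 7]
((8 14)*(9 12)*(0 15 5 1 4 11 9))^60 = ((0 15 5 1 4 11 9 12)(8 14))^60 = (0 4)(1 12)(5 9)(11 15)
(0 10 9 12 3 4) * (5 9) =(0 10 5 9 12 3 4) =[10, 1, 2, 4, 0, 9, 6, 7, 8, 12, 5, 11, 3]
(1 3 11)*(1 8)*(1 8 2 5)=(1 3 11 2 5)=[0, 3, 5, 11, 4, 1, 6, 7, 8, 9, 10, 2]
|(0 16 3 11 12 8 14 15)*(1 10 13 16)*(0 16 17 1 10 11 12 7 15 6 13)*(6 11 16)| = 12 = |(0 10)(1 16 3 12 8 14 11 7 15 6 13 17)|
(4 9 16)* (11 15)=(4 9 16)(11 15)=[0, 1, 2, 3, 9, 5, 6, 7, 8, 16, 10, 15, 12, 13, 14, 11, 4]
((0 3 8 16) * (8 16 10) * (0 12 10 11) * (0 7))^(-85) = (0 12 11 3 10 7 16 8)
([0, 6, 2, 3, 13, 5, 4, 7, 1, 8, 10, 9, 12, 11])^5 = (1 9 13 6 8 11 4)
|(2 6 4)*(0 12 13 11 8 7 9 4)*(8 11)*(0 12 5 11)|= 24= |(0 5 11)(2 6 12 13 8 7 9 4)|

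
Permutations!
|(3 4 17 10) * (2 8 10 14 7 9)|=9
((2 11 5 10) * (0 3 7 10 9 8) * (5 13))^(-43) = (0 5 2 3 9 11 7 8 13 10)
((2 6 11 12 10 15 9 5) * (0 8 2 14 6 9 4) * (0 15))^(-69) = (0 8 2 9 5 14 6 11 12 10)(4 15)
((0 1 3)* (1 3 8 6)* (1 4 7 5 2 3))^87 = ((0 1 8 6 4 7 5 2 3))^87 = (0 5 6)(1 2 4)(3 7 8)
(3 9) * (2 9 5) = (2 9 3 5) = [0, 1, 9, 5, 4, 2, 6, 7, 8, 3]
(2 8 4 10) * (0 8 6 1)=(0 8 4 10 2 6 1)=[8, 0, 6, 3, 10, 5, 1, 7, 4, 9, 2]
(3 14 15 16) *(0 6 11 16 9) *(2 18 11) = (0 6 2 18 11 16 3 14 15 9) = [6, 1, 18, 14, 4, 5, 2, 7, 8, 0, 10, 16, 12, 13, 15, 9, 3, 17, 11]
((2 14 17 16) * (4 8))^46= (2 17)(14 16)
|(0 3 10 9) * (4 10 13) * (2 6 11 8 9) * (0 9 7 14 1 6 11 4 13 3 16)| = |(0 16)(1 6 4 10 2 11 8 7 14)| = 18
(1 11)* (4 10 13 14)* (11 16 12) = [0, 16, 2, 3, 10, 5, 6, 7, 8, 9, 13, 1, 11, 14, 4, 15, 12] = (1 16 12 11)(4 10 13 14)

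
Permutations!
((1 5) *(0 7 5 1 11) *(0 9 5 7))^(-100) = ((5 11 9))^(-100) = (5 9 11)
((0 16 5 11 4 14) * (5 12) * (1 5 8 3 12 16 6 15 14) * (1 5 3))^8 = (16)(4 11 5)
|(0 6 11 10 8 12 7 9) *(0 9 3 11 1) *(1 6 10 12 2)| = 20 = |(0 10 8 2 1)(3 11 12 7)|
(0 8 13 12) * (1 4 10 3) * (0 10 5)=(0 8 13 12 10 3 1 4 5)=[8, 4, 2, 1, 5, 0, 6, 7, 13, 9, 3, 11, 10, 12]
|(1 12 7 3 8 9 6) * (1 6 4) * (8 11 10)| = 9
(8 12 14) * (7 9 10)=(7 9 10)(8 12 14)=[0, 1, 2, 3, 4, 5, 6, 9, 12, 10, 7, 11, 14, 13, 8]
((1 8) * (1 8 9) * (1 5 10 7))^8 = (1 10 9 7 5)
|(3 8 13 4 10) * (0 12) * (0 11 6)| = 20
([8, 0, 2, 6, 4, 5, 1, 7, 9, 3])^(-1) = [1, 6, 2, 9, 4, 5, 3, 7, 0, 8]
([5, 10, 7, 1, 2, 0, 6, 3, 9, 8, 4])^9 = (0 5)(1 2)(3 4)(7 10)(8 9)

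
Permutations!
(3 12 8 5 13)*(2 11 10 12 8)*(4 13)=(2 11 10 12)(3 8 5 4 13)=[0, 1, 11, 8, 13, 4, 6, 7, 5, 9, 12, 10, 2, 3]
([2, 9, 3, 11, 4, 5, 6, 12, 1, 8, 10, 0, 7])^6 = [3, 1, 11, 0, 4, 5, 6, 7, 8, 9, 10, 2, 12]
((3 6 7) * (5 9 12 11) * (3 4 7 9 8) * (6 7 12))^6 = (3 8 5 11 12 4 7)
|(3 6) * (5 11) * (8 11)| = 6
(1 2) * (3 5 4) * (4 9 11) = [0, 2, 1, 5, 3, 9, 6, 7, 8, 11, 10, 4] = (1 2)(3 5 9 11 4)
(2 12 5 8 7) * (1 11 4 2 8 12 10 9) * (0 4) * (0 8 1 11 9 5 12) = (12)(0 4 2 10 5)(1 9 11 8 7) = [4, 9, 10, 3, 2, 0, 6, 1, 7, 11, 5, 8, 12]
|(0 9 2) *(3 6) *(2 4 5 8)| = 6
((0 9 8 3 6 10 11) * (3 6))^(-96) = (11) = ((0 9 8 6 10 11))^(-96)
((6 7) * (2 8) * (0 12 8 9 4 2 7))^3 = (0 7 12 6 8)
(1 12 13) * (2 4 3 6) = (1 12 13)(2 4 3 6) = [0, 12, 4, 6, 3, 5, 2, 7, 8, 9, 10, 11, 13, 1]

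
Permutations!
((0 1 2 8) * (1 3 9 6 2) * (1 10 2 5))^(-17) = ((0 3 9 6 5 1 10 2 8))^(-17) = (0 3 9 6 5 1 10 2 8)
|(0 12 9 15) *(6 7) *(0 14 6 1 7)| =|(0 12 9 15 14 6)(1 7)| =6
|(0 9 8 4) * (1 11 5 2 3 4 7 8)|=8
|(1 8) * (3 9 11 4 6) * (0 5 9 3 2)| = 14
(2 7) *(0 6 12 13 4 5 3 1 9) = (0 6 12 13 4 5 3 1 9)(2 7) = [6, 9, 7, 1, 5, 3, 12, 2, 8, 0, 10, 11, 13, 4]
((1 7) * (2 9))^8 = ((1 7)(2 9))^8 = (9)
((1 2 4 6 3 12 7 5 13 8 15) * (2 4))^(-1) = (1 15 8 13 5 7 12 3 6 4) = ((1 4 6 3 12 7 5 13 8 15))^(-1)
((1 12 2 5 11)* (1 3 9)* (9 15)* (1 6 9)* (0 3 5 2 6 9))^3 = ((0 3 15 1 12 6)(5 11))^3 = (0 1)(3 12)(5 11)(6 15)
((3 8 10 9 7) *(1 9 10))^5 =((10)(1 9 7 3 8))^5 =(10)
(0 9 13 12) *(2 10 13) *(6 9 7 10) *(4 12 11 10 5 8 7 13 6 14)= (0 13 11 10 6 9 2 14 4 12)(5 8 7)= [13, 1, 14, 3, 12, 8, 9, 5, 7, 2, 6, 10, 0, 11, 4]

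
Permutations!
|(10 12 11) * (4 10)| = |(4 10 12 11)| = 4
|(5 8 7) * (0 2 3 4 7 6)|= 8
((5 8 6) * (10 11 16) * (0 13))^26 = ((0 13)(5 8 6)(10 11 16))^26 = (5 6 8)(10 16 11)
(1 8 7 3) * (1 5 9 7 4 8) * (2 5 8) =[0, 1, 5, 8, 2, 9, 6, 3, 4, 7] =(2 5 9 7 3 8 4)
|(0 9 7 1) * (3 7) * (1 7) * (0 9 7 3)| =5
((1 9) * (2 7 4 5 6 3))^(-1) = (1 9)(2 3 6 5 4 7)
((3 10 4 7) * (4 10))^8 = (10)(3 7 4)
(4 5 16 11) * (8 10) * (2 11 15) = (2 11 4 5 16 15)(8 10) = [0, 1, 11, 3, 5, 16, 6, 7, 10, 9, 8, 4, 12, 13, 14, 2, 15]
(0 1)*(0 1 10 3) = (0 10 3) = [10, 1, 2, 0, 4, 5, 6, 7, 8, 9, 3]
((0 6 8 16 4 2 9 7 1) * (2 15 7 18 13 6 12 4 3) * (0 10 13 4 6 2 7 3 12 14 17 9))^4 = (0 18 7 2 9 3 13 17 15 10 14 4 1)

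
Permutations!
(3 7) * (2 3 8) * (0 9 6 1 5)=[9, 5, 3, 7, 4, 0, 1, 8, 2, 6]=(0 9 6 1 5)(2 3 7 8)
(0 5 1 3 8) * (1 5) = (0 1 3 8) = [1, 3, 2, 8, 4, 5, 6, 7, 0]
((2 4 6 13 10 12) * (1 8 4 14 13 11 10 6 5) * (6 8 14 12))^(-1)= ((1 14 13 8 4 5)(2 12)(6 11 10))^(-1)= (1 5 4 8 13 14)(2 12)(6 10 11)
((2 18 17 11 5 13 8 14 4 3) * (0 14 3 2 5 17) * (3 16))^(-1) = ((0 14 4 2 18)(3 5 13 8 16)(11 17))^(-1) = (0 18 2 4 14)(3 16 8 13 5)(11 17)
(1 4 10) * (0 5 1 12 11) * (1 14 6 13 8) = (0 5 14 6 13 8 1 4 10 12 11) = [5, 4, 2, 3, 10, 14, 13, 7, 1, 9, 12, 0, 11, 8, 6]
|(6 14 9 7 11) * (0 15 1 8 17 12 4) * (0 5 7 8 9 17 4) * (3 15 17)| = 33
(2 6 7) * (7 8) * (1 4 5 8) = (1 4 5 8 7 2 6) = [0, 4, 6, 3, 5, 8, 1, 2, 7]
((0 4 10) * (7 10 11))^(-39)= ((0 4 11 7 10))^(-39)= (0 4 11 7 10)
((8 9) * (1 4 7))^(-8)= ((1 4 7)(8 9))^(-8)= (9)(1 4 7)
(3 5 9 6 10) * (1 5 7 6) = (1 5 9)(3 7 6 10) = [0, 5, 2, 7, 4, 9, 10, 6, 8, 1, 3]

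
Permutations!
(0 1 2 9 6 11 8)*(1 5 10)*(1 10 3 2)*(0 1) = [5, 0, 9, 2, 4, 3, 11, 7, 1, 6, 10, 8] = (0 5 3 2 9 6 11 8 1)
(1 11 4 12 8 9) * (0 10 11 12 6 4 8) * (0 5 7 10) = (1 12 5 7 10 11 8 9)(4 6) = [0, 12, 2, 3, 6, 7, 4, 10, 9, 1, 11, 8, 5]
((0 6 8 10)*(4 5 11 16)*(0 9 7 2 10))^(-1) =(0 8 6)(2 7 9 10)(4 16 11 5)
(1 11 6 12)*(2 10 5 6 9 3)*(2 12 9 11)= (1 2 10 5 6 9 3 12)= [0, 2, 10, 12, 4, 6, 9, 7, 8, 3, 5, 11, 1]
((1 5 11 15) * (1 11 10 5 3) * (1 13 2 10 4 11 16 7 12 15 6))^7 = ((1 3 13 2 10 5 4 11 6)(7 12 15 16))^7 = (1 11 5 2 3 6 4 10 13)(7 16 15 12)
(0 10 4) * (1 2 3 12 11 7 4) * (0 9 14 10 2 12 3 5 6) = (0 2 5 6)(1 12 11 7 4 9 14 10) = [2, 12, 5, 3, 9, 6, 0, 4, 8, 14, 1, 7, 11, 13, 10]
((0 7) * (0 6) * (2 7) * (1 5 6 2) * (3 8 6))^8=((0 1 5 3 8 6)(2 7))^8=(0 5 8)(1 3 6)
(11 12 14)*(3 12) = [0, 1, 2, 12, 4, 5, 6, 7, 8, 9, 10, 3, 14, 13, 11] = (3 12 14 11)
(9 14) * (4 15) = (4 15)(9 14) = [0, 1, 2, 3, 15, 5, 6, 7, 8, 14, 10, 11, 12, 13, 9, 4]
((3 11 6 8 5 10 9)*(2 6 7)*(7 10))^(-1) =((2 6 8 5 7)(3 11 10 9))^(-1) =(2 7 5 8 6)(3 9 10 11)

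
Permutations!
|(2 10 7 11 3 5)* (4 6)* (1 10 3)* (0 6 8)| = 12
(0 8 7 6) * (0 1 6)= (0 8 7)(1 6)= [8, 6, 2, 3, 4, 5, 1, 0, 7]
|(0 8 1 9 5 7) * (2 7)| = 7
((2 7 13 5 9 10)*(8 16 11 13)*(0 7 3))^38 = (0 13 3 11 2 16 10 8 9 7 5) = ((0 7 8 16 11 13 5 9 10 2 3))^38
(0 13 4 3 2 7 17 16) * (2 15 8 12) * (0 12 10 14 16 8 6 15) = (0 13 4 3)(2 7 17 8 10 14 16 12)(6 15) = [13, 1, 7, 0, 3, 5, 15, 17, 10, 9, 14, 11, 2, 4, 16, 6, 12, 8]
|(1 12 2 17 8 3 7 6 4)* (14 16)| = |(1 12 2 17 8 3 7 6 4)(14 16)| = 18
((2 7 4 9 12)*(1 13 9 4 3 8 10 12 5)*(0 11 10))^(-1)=(0 8 3 7 2 12 10 11)(1 5 9 13)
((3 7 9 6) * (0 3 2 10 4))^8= ((0 3 7 9 6 2 10 4))^8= (10)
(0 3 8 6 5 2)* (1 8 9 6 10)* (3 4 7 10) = (0 4 7 10 1 8 3 9 6 5 2) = [4, 8, 0, 9, 7, 2, 5, 10, 3, 6, 1]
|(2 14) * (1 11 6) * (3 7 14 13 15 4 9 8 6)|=|(1 11 3 7 14 2 13 15 4 9 8 6)|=12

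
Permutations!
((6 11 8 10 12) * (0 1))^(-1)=((0 1)(6 11 8 10 12))^(-1)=(0 1)(6 12 10 8 11)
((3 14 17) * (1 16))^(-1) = (1 16)(3 17 14)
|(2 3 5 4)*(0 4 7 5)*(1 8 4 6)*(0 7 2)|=|(0 6 1 8 4)(2 3 7 5)|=20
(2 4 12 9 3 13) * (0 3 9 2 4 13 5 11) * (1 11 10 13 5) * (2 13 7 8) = (0 3 1 11)(2 5 10 7 8)(4 12 13) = [3, 11, 5, 1, 12, 10, 6, 8, 2, 9, 7, 0, 13, 4]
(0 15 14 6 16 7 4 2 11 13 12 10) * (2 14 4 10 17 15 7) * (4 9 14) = [7, 1, 11, 3, 4, 5, 16, 10, 8, 14, 0, 13, 17, 12, 6, 9, 2, 15] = (0 7 10)(2 11 13 12 17 15 9 14 6 16)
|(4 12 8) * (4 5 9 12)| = 4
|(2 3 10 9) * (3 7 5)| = 6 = |(2 7 5 3 10 9)|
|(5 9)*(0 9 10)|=4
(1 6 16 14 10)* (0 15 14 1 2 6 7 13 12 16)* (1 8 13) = [15, 7, 6, 3, 4, 5, 0, 1, 13, 9, 2, 11, 16, 12, 10, 14, 8] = (0 15 14 10 2 6)(1 7)(8 13 12 16)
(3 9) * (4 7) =(3 9)(4 7) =[0, 1, 2, 9, 7, 5, 6, 4, 8, 3]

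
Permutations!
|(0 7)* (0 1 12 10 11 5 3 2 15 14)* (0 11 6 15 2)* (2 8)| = |(0 7 1 12 10 6 15 14 11 5 3)(2 8)| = 22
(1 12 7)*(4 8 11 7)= (1 12 4 8 11 7)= [0, 12, 2, 3, 8, 5, 6, 1, 11, 9, 10, 7, 4]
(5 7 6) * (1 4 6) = (1 4 6 5 7) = [0, 4, 2, 3, 6, 7, 5, 1]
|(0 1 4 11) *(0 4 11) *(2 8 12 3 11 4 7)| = 6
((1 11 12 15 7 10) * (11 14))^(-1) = (1 10 7 15 12 11 14)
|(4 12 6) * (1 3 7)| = |(1 3 7)(4 12 6)| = 3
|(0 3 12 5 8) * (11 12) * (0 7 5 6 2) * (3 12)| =12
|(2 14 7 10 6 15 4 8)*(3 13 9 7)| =|(2 14 3 13 9 7 10 6 15 4 8)| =11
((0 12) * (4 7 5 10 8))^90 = ((0 12)(4 7 5 10 8))^90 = (12)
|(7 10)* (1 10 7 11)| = |(1 10 11)| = 3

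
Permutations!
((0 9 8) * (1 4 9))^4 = (0 8 9 4 1)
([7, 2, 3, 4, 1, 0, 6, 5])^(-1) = [5, 4, 1, 2, 3, 7, 6, 0]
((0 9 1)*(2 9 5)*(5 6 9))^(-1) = ((0 6 9 1)(2 5))^(-1) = (0 1 9 6)(2 5)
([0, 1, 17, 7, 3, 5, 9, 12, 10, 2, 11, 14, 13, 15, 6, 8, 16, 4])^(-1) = (2 9 6 14 11 10 8 15 13 12 7 3 4 17)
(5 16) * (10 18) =[0, 1, 2, 3, 4, 16, 6, 7, 8, 9, 18, 11, 12, 13, 14, 15, 5, 17, 10] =(5 16)(10 18)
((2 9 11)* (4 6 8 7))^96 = ((2 9 11)(4 6 8 7))^96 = (11)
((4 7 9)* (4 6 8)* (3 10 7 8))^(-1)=(3 6 9 7 10)(4 8)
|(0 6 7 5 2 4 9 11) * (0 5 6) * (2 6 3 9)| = |(2 4)(3 9 11 5 6 7)| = 6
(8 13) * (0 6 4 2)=(0 6 4 2)(8 13)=[6, 1, 0, 3, 2, 5, 4, 7, 13, 9, 10, 11, 12, 8]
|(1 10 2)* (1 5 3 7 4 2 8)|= |(1 10 8)(2 5 3 7 4)|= 15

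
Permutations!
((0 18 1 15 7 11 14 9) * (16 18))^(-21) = (0 11 1)(7 18 9)(14 15 16) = ((0 16 18 1 15 7 11 14 9))^(-21)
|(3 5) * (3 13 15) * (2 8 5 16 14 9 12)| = 10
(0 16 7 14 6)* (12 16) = (0 12 16 7 14 6) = [12, 1, 2, 3, 4, 5, 0, 14, 8, 9, 10, 11, 16, 13, 6, 15, 7]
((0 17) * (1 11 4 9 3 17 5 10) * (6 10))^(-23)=((0 5 6 10 1 11 4 9 3 17))^(-23)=(0 9 1 5 3 11 6 17 4 10)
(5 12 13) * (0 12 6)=(0 12 13 5 6)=[12, 1, 2, 3, 4, 6, 0, 7, 8, 9, 10, 11, 13, 5]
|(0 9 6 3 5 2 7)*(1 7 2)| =7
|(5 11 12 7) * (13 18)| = 4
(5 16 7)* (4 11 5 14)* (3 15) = (3 15)(4 11 5 16 7 14) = [0, 1, 2, 15, 11, 16, 6, 14, 8, 9, 10, 5, 12, 13, 4, 3, 7]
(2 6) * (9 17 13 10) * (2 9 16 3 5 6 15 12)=(2 15 12)(3 5 6 9 17 13 10 16)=[0, 1, 15, 5, 4, 6, 9, 7, 8, 17, 16, 11, 2, 10, 14, 12, 3, 13]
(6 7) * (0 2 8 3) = (0 2 8 3)(6 7) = [2, 1, 8, 0, 4, 5, 7, 6, 3]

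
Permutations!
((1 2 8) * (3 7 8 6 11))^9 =((1 2 6 11 3 7 8))^9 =(1 6 3 8 2 11 7)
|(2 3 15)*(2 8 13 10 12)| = 7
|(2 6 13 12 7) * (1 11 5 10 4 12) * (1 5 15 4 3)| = 12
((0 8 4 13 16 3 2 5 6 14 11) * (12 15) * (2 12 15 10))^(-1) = ((0 8 4 13 16 3 12 10 2 5 6 14 11))^(-1) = (0 11 14 6 5 2 10 12 3 16 13 4 8)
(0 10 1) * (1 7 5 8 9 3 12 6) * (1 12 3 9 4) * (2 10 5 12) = (0 5 8 4 1)(2 10 7 12 6) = [5, 0, 10, 3, 1, 8, 2, 12, 4, 9, 7, 11, 6]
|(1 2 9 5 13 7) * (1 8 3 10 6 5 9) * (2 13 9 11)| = |(1 13 7 8 3 10 6 5 9 11 2)| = 11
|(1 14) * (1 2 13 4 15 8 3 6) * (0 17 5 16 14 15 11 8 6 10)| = |(0 17 5 16 14 2 13 4 11 8 3 10)(1 15 6)| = 12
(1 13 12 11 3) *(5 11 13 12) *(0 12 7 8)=(0 12 13 5 11 3 1 7 8)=[12, 7, 2, 1, 4, 11, 6, 8, 0, 9, 10, 3, 13, 5]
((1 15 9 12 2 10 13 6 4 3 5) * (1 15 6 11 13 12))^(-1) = (1 9 15 5 3 4 6)(2 12 10)(11 13)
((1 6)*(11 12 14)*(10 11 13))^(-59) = ((1 6)(10 11 12 14 13))^(-59) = (1 6)(10 11 12 14 13)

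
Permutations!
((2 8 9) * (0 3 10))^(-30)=((0 3 10)(2 8 9))^(-30)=(10)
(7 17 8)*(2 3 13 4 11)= (2 3 13 4 11)(7 17 8)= [0, 1, 3, 13, 11, 5, 6, 17, 7, 9, 10, 2, 12, 4, 14, 15, 16, 8]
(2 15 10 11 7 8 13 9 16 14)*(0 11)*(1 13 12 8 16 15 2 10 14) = (0 11 7 16 1 13 9 15 14 10)(8 12) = [11, 13, 2, 3, 4, 5, 6, 16, 12, 15, 0, 7, 8, 9, 10, 14, 1]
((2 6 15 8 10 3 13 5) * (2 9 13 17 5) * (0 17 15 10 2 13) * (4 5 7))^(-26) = (0 5 7)(2 15 10)(3 6 8)(4 17 9)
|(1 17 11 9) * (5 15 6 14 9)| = 8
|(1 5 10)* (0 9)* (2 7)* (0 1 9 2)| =12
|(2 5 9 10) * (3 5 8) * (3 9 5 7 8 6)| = 7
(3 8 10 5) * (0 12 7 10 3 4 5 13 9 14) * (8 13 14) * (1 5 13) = (0 12 7 10 14)(1 5 4 13 9 8 3) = [12, 5, 2, 1, 13, 4, 6, 10, 3, 8, 14, 11, 7, 9, 0]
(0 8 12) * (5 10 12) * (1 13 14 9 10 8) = (0 1 13 14 9 10 12)(5 8) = [1, 13, 2, 3, 4, 8, 6, 7, 5, 10, 12, 11, 0, 14, 9]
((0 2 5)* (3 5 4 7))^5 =((0 2 4 7 3 5))^5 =(0 5 3 7 4 2)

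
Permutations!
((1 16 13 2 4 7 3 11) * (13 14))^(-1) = ((1 16 14 13 2 4 7 3 11))^(-1) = (1 11 3 7 4 2 13 14 16)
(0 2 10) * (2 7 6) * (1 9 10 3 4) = (0 7 6 2 3 4 1 9 10) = [7, 9, 3, 4, 1, 5, 2, 6, 8, 10, 0]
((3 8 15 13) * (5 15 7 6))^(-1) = ((3 8 7 6 5 15 13))^(-1) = (3 13 15 5 6 7 8)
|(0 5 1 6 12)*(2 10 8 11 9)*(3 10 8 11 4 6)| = 12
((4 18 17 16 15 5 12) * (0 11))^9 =((0 11)(4 18 17 16 15 5 12))^9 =(0 11)(4 17 15 12 18 16 5)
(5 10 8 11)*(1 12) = (1 12)(5 10 8 11) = [0, 12, 2, 3, 4, 10, 6, 7, 11, 9, 8, 5, 1]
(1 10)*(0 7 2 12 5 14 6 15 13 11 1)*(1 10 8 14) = (0 7 2 12 5 1 8 14 6 15 13 11 10) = [7, 8, 12, 3, 4, 1, 15, 2, 14, 9, 0, 10, 5, 11, 6, 13]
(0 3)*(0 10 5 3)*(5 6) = [0, 1, 2, 10, 4, 3, 5, 7, 8, 9, 6] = (3 10 6 5)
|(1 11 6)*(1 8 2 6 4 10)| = |(1 11 4 10)(2 6 8)| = 12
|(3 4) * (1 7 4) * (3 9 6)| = 6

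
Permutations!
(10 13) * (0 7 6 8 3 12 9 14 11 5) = [7, 1, 2, 12, 4, 0, 8, 6, 3, 14, 13, 5, 9, 10, 11] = (0 7 6 8 3 12 9 14 11 5)(10 13)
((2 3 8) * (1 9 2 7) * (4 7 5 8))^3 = ((1 9 2 3 4 7)(5 8))^3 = (1 3)(2 7)(4 9)(5 8)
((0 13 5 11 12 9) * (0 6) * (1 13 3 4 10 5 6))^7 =((0 3 4 10 5 11 12 9 1 13 6))^7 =(0 9 10 6 12 4 13 11 3 1 5)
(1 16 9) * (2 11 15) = (1 16 9)(2 11 15) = [0, 16, 11, 3, 4, 5, 6, 7, 8, 1, 10, 15, 12, 13, 14, 2, 9]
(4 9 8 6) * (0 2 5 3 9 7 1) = (0 2 5 3 9 8 6 4 7 1) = [2, 0, 5, 9, 7, 3, 4, 1, 6, 8]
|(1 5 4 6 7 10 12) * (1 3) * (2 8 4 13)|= |(1 5 13 2 8 4 6 7 10 12 3)|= 11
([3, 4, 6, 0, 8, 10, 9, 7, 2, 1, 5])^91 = (0 3)(1 4 8 2 6 9)(5 10)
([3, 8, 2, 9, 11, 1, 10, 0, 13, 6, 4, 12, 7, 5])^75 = [6, 5, 2, 10, 7, 13, 11, 9, 1, 4, 12, 0, 3, 8]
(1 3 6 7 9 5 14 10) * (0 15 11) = (0 15 11)(1 3 6 7 9 5 14 10) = [15, 3, 2, 6, 4, 14, 7, 9, 8, 5, 1, 0, 12, 13, 10, 11]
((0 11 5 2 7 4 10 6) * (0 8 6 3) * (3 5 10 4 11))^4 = (2 5 10 11 7)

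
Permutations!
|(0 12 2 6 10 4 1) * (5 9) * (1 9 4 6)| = 12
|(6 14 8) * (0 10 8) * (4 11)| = 10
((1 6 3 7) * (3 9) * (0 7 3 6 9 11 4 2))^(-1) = ((0 7 1 9 6 11 4 2))^(-1) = (0 2 4 11 6 9 1 7)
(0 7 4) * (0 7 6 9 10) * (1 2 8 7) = (0 6 9 10)(1 2 8 7 4) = [6, 2, 8, 3, 1, 5, 9, 4, 7, 10, 0]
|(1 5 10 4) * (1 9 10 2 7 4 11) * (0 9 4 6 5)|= 20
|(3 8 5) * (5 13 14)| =5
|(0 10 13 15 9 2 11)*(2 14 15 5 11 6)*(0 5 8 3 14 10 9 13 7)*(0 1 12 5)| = 40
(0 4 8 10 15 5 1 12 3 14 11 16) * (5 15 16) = (0 4 8 10 16)(1 12 3 14 11 5) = [4, 12, 2, 14, 8, 1, 6, 7, 10, 9, 16, 5, 3, 13, 11, 15, 0]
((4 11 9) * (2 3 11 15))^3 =((2 3 11 9 4 15))^3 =(2 9)(3 4)(11 15)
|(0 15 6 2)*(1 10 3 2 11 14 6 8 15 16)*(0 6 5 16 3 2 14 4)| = 22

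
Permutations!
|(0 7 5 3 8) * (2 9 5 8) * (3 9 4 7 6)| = |(0 6 3 2 4 7 8)(5 9)| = 14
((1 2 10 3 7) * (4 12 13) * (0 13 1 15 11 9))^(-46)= ((0 13 4 12 1 2 10 3 7 15 11 9))^(-46)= (0 4 1 10 7 11)(2 3 15 9 13 12)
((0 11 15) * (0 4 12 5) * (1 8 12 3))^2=(0 15 3 8 5 11 4 1 12)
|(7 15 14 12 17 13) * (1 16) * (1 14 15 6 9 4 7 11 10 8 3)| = 20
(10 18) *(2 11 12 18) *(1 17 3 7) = (1 17 3 7)(2 11 12 18 10) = [0, 17, 11, 7, 4, 5, 6, 1, 8, 9, 2, 12, 18, 13, 14, 15, 16, 3, 10]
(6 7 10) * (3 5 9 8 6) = (3 5 9 8 6 7 10) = [0, 1, 2, 5, 4, 9, 7, 10, 6, 8, 3]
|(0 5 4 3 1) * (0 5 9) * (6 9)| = |(0 6 9)(1 5 4 3)| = 12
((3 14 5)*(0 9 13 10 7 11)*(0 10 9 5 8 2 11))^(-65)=((0 5 3 14 8 2 11 10 7)(9 13))^(-65)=(0 10 2 14 5 7 11 8 3)(9 13)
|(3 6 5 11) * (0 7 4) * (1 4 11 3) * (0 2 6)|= |(0 7 11 1 4 2 6 5 3)|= 9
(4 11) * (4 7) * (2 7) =[0, 1, 7, 3, 11, 5, 6, 4, 8, 9, 10, 2] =(2 7 4 11)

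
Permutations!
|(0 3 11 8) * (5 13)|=4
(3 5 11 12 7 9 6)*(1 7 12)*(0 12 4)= (0 12 4)(1 7 9 6 3 5 11)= [12, 7, 2, 5, 0, 11, 3, 9, 8, 6, 10, 1, 4]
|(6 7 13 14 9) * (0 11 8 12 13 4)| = |(0 11 8 12 13 14 9 6 7 4)| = 10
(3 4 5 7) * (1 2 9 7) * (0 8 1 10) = (0 8 1 2 9 7 3 4 5 10) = [8, 2, 9, 4, 5, 10, 6, 3, 1, 7, 0]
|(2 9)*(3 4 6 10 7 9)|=|(2 3 4 6 10 7 9)|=7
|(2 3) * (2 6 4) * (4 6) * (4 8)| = 4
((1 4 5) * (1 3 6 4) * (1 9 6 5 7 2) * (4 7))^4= ((1 9 6 7 2)(3 5))^4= (1 2 7 6 9)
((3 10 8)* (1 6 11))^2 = (1 11 6)(3 8 10)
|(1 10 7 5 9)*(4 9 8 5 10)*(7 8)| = 12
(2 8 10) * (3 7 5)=(2 8 10)(3 7 5)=[0, 1, 8, 7, 4, 3, 6, 5, 10, 9, 2]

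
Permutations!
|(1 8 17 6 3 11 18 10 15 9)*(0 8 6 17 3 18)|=|(0 8 3 11)(1 6 18 10 15 9)|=12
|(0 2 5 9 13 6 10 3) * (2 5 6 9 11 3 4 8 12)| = 12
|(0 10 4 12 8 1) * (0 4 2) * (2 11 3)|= |(0 10 11 3 2)(1 4 12 8)|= 20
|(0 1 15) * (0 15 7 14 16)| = |(0 1 7 14 16)| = 5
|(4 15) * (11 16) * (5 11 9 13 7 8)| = |(4 15)(5 11 16 9 13 7 8)| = 14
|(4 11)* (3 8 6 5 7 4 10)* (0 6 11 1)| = |(0 6 5 7 4 1)(3 8 11 10)| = 12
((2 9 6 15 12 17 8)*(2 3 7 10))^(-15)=(2 17)(3 6)(7 15)(8 9)(10 12)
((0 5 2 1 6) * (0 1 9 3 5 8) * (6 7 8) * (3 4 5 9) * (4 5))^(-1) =(0 8 7 1 6)(2 5 9 3)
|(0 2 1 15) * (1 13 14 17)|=|(0 2 13 14 17 1 15)|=7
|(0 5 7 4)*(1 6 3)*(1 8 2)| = |(0 5 7 4)(1 6 3 8 2)| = 20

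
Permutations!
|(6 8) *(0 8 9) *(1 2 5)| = 12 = |(0 8 6 9)(1 2 5)|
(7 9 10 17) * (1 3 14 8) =[0, 3, 2, 14, 4, 5, 6, 9, 1, 10, 17, 11, 12, 13, 8, 15, 16, 7] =(1 3 14 8)(7 9 10 17)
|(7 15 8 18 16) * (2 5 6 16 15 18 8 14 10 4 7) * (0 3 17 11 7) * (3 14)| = 12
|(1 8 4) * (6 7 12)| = |(1 8 4)(6 7 12)| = 3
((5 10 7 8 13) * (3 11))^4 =(5 13 8 7 10)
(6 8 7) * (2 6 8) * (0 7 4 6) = (0 7 8 4 6 2) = [7, 1, 0, 3, 6, 5, 2, 8, 4]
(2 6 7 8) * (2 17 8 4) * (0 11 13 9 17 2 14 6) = (0 11 13 9 17 8 2)(4 14 6 7) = [11, 1, 0, 3, 14, 5, 7, 4, 2, 17, 10, 13, 12, 9, 6, 15, 16, 8]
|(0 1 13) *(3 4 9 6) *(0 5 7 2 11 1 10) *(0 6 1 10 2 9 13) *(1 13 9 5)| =10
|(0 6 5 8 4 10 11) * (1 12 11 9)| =10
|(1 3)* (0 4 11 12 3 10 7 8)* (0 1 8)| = 9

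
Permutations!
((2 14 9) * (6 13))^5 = ((2 14 9)(6 13))^5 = (2 9 14)(6 13)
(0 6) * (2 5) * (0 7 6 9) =(0 9)(2 5)(6 7) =[9, 1, 5, 3, 4, 2, 7, 6, 8, 0]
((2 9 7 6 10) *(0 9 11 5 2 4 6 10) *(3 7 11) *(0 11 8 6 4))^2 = ((0 9 8 6 11 5 2 3 7 10))^2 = (0 8 11 2 7)(3 10 9 6 5)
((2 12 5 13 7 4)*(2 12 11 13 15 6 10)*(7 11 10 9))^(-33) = (2 10)(4 5 6 7 12 15 9)(11 13)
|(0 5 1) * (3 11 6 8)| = 12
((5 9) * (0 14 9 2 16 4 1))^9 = (0 14 9 5 2 16 4 1)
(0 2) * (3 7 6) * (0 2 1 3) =(0 1 3 7 6) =[1, 3, 2, 7, 4, 5, 0, 6]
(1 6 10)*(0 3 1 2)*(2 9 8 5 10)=(0 3 1 6 2)(5 10 9 8)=[3, 6, 0, 1, 4, 10, 2, 7, 5, 8, 9]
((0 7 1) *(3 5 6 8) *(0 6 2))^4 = (0 8)(1 5)(2 6)(3 7) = ((0 7 1 6 8 3 5 2))^4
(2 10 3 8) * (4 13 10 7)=[0, 1, 7, 8, 13, 5, 6, 4, 2, 9, 3, 11, 12, 10]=(2 7 4 13 10 3 8)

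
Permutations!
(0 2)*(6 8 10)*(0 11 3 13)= (0 2 11 3 13)(6 8 10)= [2, 1, 11, 13, 4, 5, 8, 7, 10, 9, 6, 3, 12, 0]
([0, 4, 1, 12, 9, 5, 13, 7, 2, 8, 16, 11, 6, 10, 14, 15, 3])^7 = (1 9 2 4 8)(3 12 6 13 10 16)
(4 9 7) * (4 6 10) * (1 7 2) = (1 7 6 10 4 9 2) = [0, 7, 1, 3, 9, 5, 10, 6, 8, 2, 4]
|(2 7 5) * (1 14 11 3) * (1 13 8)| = |(1 14 11 3 13 8)(2 7 5)| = 6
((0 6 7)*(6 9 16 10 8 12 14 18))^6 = (0 14 16 6 8)(7 12 9 18 10)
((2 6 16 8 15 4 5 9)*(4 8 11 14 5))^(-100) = ((2 6 16 11 14 5 9)(8 15))^(-100) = (2 5 11 6 9 14 16)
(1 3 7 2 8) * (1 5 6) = (1 3 7 2 8 5 6) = [0, 3, 8, 7, 4, 6, 1, 2, 5]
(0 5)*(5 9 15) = (0 9 15 5) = [9, 1, 2, 3, 4, 0, 6, 7, 8, 15, 10, 11, 12, 13, 14, 5]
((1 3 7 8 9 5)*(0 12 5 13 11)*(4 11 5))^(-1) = (0 11 4 12)(1 5 13 9 8 7 3)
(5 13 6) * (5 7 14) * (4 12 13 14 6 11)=(4 12 13 11)(5 14)(6 7)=[0, 1, 2, 3, 12, 14, 7, 6, 8, 9, 10, 4, 13, 11, 5]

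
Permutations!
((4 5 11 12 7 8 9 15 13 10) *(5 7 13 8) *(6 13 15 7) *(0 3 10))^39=((0 3 10 4 6 13)(5 11 12 15 8 9 7))^39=(0 4)(3 6)(5 8 11 9 12 7 15)(10 13)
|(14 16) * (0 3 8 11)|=4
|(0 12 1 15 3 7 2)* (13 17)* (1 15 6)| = |(0 12 15 3 7 2)(1 6)(13 17)| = 6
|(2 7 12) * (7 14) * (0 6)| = |(0 6)(2 14 7 12)| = 4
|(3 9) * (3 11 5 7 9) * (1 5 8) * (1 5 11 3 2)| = |(1 11 8 5 7 9 3 2)| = 8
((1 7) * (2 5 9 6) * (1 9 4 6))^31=((1 7 9)(2 5 4 6))^31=(1 7 9)(2 6 4 5)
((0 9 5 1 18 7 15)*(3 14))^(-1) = (0 15 7 18 1 5 9)(3 14)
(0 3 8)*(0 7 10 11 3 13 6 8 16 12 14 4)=[13, 1, 2, 16, 0, 5, 8, 10, 7, 9, 11, 3, 14, 6, 4, 15, 12]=(0 13 6 8 7 10 11 3 16 12 14 4)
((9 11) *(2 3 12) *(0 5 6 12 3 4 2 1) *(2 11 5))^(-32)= (0 9 1 11 12 4 6 2 5)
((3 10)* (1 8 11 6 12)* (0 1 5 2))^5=(0 12 8 2 6 1 5 11)(3 10)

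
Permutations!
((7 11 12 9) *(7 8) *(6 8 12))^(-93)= (6 11 7 8)(9 12)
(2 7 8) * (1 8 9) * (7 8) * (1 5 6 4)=[0, 7, 8, 3, 1, 6, 4, 9, 2, 5]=(1 7 9 5 6 4)(2 8)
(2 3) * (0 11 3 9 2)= (0 11 3)(2 9)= [11, 1, 9, 0, 4, 5, 6, 7, 8, 2, 10, 3]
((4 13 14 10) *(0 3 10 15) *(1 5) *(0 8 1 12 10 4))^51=(0 1 13 10 8 4 12 15 3 5 14)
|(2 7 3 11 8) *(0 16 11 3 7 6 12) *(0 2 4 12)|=|(0 16 11 8 4 12 2 6)|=8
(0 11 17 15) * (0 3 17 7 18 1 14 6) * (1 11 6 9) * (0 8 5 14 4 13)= (0 6 8 5 14 9 1 4 13)(3 17 15)(7 18 11)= [6, 4, 2, 17, 13, 14, 8, 18, 5, 1, 10, 7, 12, 0, 9, 3, 16, 15, 11]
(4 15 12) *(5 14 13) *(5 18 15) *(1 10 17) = [0, 10, 2, 3, 5, 14, 6, 7, 8, 9, 17, 11, 4, 18, 13, 12, 16, 1, 15] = (1 10 17)(4 5 14 13 18 15 12)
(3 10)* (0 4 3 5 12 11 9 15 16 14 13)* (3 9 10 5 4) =(0 3 5 12 11 10 4 9 15 16 14 13) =[3, 1, 2, 5, 9, 12, 6, 7, 8, 15, 4, 10, 11, 0, 13, 16, 14]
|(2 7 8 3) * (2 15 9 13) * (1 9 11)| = 9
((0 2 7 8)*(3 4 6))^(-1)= ((0 2 7 8)(3 4 6))^(-1)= (0 8 7 2)(3 6 4)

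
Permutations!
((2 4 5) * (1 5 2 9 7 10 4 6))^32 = ((1 5 9 7 10 4 2 6))^32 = (10)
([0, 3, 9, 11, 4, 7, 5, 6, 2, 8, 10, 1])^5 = [0, 11, 8, 1, 4, 6, 7, 5, 9, 2, 10, 3]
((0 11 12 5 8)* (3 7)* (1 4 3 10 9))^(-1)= (0 8 5 12 11)(1 9 10 7 3 4)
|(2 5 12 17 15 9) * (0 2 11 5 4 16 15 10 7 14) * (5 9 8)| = 12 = |(0 2 4 16 15 8 5 12 17 10 7 14)(9 11)|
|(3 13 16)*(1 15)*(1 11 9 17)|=|(1 15 11 9 17)(3 13 16)|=15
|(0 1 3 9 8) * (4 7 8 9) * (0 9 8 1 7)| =10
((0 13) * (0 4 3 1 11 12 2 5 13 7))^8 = ((0 7)(1 11 12 2 5 13 4 3))^8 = (13)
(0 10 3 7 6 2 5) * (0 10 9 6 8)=(0 9 6 2 5 10 3 7 8)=[9, 1, 5, 7, 4, 10, 2, 8, 0, 6, 3]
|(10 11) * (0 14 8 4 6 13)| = |(0 14 8 4 6 13)(10 11)| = 6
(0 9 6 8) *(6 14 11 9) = (0 6 8)(9 14 11) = [6, 1, 2, 3, 4, 5, 8, 7, 0, 14, 10, 9, 12, 13, 11]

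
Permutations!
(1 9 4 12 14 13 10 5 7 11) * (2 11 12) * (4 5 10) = (1 9 5 7 12 14 13 4 2 11) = [0, 9, 11, 3, 2, 7, 6, 12, 8, 5, 10, 1, 14, 4, 13]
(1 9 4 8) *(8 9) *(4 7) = [0, 8, 2, 3, 9, 5, 6, 4, 1, 7] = (1 8)(4 9 7)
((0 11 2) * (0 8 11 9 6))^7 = (0 9 6)(2 8 11)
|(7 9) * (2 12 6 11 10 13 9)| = 8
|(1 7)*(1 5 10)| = |(1 7 5 10)| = 4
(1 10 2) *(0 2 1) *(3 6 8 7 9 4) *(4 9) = [2, 10, 0, 6, 3, 5, 8, 4, 7, 9, 1] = (0 2)(1 10)(3 6 8 7 4)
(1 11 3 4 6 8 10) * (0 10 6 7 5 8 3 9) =[10, 11, 2, 4, 7, 8, 3, 5, 6, 0, 1, 9] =(0 10 1 11 9)(3 4 7 5 8 6)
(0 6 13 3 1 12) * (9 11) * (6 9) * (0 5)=(0 9 11 6 13 3 1 12 5)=[9, 12, 2, 1, 4, 0, 13, 7, 8, 11, 10, 6, 5, 3]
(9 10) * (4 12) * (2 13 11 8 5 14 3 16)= [0, 1, 13, 16, 12, 14, 6, 7, 5, 10, 9, 8, 4, 11, 3, 15, 2]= (2 13 11 8 5 14 3 16)(4 12)(9 10)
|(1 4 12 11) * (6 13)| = 4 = |(1 4 12 11)(6 13)|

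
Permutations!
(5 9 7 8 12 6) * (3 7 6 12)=(12)(3 7 8)(5 9 6)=[0, 1, 2, 7, 4, 9, 5, 8, 3, 6, 10, 11, 12]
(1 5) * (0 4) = (0 4)(1 5) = [4, 5, 2, 3, 0, 1]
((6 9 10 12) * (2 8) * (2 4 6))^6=(2 12 10 9 6 4 8)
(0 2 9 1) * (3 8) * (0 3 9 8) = (0 2 8 9 1 3) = [2, 3, 8, 0, 4, 5, 6, 7, 9, 1]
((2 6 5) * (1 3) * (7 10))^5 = (1 3)(2 5 6)(7 10)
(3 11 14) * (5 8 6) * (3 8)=(3 11 14 8 6 5)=[0, 1, 2, 11, 4, 3, 5, 7, 6, 9, 10, 14, 12, 13, 8]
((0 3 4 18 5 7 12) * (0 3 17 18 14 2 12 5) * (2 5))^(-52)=((0 17 18)(2 12 3 4 14 5 7))^(-52)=(0 18 17)(2 14 12 5 3 7 4)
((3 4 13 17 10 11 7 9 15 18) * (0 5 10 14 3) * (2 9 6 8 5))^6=(0 2 9 15 18)(3 4 13 17 14)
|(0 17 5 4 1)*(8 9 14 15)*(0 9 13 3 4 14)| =11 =|(0 17 5 14 15 8 13 3 4 1 9)|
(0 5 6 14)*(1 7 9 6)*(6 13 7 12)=(0 5 1 12 6 14)(7 9 13)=[5, 12, 2, 3, 4, 1, 14, 9, 8, 13, 10, 11, 6, 7, 0]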